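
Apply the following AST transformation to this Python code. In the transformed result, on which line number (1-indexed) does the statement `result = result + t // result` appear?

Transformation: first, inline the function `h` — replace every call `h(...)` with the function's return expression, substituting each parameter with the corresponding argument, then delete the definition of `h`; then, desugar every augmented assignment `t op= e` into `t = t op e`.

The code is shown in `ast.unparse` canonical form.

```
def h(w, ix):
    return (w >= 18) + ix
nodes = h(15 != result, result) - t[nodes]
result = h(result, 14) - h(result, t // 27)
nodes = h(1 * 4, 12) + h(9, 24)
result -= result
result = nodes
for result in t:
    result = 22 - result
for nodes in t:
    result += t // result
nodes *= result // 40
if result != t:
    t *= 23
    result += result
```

Transformed code:
nodes = ((15 != result) >= 18) + result - t[nodes]
result = (result >= 18) + 14 - ((result >= 18) + t // 27)
nodes = (1 * 4 >= 18) + 12 + ((9 >= 18) + 24)
result = result - result
result = nodes
for result in t:
    result = 22 - result
for nodes in t:
    result = result + t // result
nodes = nodes * (result // 40)
if result != t:
    t = t * 23
    result = result + result

9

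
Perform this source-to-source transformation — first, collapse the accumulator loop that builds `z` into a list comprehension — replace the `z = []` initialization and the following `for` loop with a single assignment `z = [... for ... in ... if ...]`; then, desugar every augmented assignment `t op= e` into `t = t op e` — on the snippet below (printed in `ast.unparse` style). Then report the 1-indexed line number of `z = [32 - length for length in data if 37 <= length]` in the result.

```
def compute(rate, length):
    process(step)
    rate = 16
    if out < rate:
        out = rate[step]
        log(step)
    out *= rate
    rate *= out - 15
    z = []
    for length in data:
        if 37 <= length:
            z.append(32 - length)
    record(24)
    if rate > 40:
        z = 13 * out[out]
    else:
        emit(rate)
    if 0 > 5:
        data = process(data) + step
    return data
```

Transformed code:
def compute(rate, length):
    process(step)
    rate = 16
    if out < rate:
        out = rate[step]
        log(step)
    out = out * rate
    rate = rate * (out - 15)
    z = [32 - length for length in data if 37 <= length]
    record(24)
    if rate > 40:
        z = 13 * out[out]
    else:
        emit(rate)
    if 0 > 5:
        data = process(data) + step
    return data

9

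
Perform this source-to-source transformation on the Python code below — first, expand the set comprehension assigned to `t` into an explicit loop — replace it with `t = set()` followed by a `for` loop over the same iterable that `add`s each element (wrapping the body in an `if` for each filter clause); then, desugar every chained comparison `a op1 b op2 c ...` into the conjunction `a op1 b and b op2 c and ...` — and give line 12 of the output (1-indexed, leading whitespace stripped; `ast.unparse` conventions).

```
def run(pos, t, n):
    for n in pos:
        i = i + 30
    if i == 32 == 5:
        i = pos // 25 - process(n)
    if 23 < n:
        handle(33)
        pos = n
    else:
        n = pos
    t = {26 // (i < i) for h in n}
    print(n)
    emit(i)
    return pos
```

for h in n:

Transformed code:
def run(pos, t, n):
    for n in pos:
        i = i + 30
    if i == 32 and 32 == 5:
        i = pos // 25 - process(n)
    if 23 < n:
        handle(33)
        pos = n
    else:
        n = pos
    t = set()
    for h in n:
        t.add(26 // (i < i))
    print(n)
    emit(i)
    return pos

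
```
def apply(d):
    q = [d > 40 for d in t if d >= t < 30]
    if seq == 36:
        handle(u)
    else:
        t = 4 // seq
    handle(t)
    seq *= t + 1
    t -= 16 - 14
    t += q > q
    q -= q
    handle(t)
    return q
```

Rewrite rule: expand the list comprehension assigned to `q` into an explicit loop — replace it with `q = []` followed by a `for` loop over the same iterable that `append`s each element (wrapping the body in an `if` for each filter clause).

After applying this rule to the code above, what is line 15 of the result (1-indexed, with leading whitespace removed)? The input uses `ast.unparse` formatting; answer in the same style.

Transformed code:
def apply(d):
    q = []
    for d in t:
        if d >= t < 30:
            q.append(d > 40)
    if seq == 36:
        handle(u)
    else:
        t = 4 // seq
    handle(t)
    seq *= t + 1
    t -= 16 - 14
    t += q > q
    q -= q
    handle(t)
    return q

handle(t)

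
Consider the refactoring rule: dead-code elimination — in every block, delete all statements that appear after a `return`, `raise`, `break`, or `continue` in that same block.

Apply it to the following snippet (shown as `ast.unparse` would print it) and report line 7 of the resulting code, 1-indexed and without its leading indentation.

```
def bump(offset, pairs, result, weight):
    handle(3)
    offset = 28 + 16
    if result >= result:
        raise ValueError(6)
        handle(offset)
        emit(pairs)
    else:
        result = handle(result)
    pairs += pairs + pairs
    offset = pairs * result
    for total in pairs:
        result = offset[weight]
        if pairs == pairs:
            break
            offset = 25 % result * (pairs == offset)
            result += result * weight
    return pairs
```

result = handle(result)

Transformed code:
def bump(offset, pairs, result, weight):
    handle(3)
    offset = 28 + 16
    if result >= result:
        raise ValueError(6)
    else:
        result = handle(result)
    pairs += pairs + pairs
    offset = pairs * result
    for total in pairs:
        result = offset[weight]
        if pairs == pairs:
            break
    return pairs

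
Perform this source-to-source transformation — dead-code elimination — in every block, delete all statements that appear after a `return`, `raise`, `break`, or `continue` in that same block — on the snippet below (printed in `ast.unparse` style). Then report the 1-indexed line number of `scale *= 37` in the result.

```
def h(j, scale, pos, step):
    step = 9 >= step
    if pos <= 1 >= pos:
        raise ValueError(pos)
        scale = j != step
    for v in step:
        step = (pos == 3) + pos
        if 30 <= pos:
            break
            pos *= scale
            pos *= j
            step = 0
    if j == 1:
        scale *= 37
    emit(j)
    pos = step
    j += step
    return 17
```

10

Transformed code:
def h(j, scale, pos, step):
    step = 9 >= step
    if pos <= 1 >= pos:
        raise ValueError(pos)
    for v in step:
        step = (pos == 3) + pos
        if 30 <= pos:
            break
    if j == 1:
        scale *= 37
    emit(j)
    pos = step
    j += step
    return 17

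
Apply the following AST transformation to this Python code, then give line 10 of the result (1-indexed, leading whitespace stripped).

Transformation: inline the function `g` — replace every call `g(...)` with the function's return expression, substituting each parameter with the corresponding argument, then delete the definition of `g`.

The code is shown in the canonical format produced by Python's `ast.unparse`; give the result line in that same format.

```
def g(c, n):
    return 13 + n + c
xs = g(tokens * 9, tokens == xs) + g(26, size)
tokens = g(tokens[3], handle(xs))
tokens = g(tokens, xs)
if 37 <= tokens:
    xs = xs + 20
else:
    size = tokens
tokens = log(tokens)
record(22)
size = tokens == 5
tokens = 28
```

Transformed code:
xs = 13 + (tokens == xs) + tokens * 9 + (13 + size + 26)
tokens = 13 + handle(xs) + tokens[3]
tokens = 13 + xs + tokens
if 37 <= tokens:
    xs = xs + 20
else:
    size = tokens
tokens = log(tokens)
record(22)
size = tokens == 5
tokens = 28

size = tokens == 5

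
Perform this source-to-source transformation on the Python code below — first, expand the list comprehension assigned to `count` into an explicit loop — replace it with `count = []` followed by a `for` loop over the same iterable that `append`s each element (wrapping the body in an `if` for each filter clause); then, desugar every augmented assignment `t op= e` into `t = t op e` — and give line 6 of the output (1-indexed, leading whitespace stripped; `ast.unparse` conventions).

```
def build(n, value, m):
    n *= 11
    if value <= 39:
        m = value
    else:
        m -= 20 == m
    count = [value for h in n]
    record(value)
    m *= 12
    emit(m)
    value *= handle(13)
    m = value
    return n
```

Transformed code:
def build(n, value, m):
    n = n * 11
    if value <= 39:
        m = value
    else:
        m = m - (20 == m)
    count = []
    for h in n:
        count.append(value)
    record(value)
    m = m * 12
    emit(m)
    value = value * handle(13)
    m = value
    return n

m = m - (20 == m)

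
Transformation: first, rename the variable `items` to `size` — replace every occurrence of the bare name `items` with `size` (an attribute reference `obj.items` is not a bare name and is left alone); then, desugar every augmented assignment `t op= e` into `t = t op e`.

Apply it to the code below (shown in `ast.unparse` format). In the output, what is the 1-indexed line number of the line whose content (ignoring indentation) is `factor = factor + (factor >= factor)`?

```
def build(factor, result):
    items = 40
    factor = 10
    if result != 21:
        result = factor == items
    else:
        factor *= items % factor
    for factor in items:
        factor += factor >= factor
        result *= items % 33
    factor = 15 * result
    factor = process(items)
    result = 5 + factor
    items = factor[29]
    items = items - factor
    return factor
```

9

Transformed code:
def build(factor, result):
    size = 40
    factor = 10
    if result != 21:
        result = factor == size
    else:
        factor = factor * (size % factor)
    for factor in size:
        factor = factor + (factor >= factor)
        result = result * (size % 33)
    factor = 15 * result
    factor = process(size)
    result = 5 + factor
    size = factor[29]
    size = size - factor
    return factor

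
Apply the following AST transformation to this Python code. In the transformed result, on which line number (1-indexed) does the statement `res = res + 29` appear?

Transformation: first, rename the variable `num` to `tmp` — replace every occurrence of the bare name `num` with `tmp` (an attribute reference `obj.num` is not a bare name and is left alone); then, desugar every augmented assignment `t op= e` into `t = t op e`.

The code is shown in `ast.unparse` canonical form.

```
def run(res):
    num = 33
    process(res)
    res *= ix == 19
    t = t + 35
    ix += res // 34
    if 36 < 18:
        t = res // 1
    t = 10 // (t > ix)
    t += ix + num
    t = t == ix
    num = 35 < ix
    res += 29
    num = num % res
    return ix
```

13

Transformed code:
def run(res):
    tmp = 33
    process(res)
    res = res * (ix == 19)
    t = t + 35
    ix = ix + res // 34
    if 36 < 18:
        t = res // 1
    t = 10 // (t > ix)
    t = t + (ix + tmp)
    t = t == ix
    tmp = 35 < ix
    res = res + 29
    tmp = tmp % res
    return ix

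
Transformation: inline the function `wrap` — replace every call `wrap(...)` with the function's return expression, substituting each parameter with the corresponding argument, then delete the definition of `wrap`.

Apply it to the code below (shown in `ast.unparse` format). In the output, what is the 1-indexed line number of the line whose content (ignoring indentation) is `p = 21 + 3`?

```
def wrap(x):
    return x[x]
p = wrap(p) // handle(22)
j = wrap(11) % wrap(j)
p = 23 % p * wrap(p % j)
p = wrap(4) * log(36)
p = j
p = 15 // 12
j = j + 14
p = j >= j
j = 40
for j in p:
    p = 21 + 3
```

Transformed code:
p = p[p] // handle(22)
j = 11[11] % j[j]
p = 23 % p * (p % j)[p % j]
p = 4[4] * log(36)
p = j
p = 15 // 12
j = j + 14
p = j >= j
j = 40
for j in p:
    p = 21 + 3

11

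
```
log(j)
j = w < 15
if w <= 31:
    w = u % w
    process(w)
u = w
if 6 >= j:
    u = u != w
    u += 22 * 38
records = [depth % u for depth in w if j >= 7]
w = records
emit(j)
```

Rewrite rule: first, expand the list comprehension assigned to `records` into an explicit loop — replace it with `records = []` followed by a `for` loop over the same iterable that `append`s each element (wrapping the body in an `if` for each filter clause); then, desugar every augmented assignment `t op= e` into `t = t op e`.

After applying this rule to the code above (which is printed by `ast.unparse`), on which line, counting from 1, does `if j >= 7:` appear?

Transformed code:
log(j)
j = w < 15
if w <= 31:
    w = u % w
    process(w)
u = w
if 6 >= j:
    u = u != w
    u = u + 22 * 38
records = []
for depth in w:
    if j >= 7:
        records.append(depth % u)
w = records
emit(j)

12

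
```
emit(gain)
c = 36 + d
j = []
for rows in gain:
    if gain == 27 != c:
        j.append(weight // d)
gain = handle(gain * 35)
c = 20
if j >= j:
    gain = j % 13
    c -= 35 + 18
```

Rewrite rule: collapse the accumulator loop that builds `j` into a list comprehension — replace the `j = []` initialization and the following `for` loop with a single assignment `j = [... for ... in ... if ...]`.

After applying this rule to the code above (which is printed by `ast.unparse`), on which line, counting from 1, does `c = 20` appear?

5

Transformed code:
emit(gain)
c = 36 + d
j = [weight // d for rows in gain if gain == 27 != c]
gain = handle(gain * 35)
c = 20
if j >= j:
    gain = j % 13
    c -= 35 + 18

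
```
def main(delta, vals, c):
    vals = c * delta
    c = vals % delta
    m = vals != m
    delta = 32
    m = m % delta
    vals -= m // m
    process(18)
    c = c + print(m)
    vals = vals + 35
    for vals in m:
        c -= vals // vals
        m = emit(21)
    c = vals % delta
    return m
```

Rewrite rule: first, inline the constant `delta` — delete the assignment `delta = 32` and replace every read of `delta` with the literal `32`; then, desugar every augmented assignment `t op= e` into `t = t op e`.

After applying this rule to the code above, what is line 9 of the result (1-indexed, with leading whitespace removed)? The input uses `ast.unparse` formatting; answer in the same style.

vals = vals + 35

Transformed code:
def main(delta, vals, c):
    vals = c * 32
    c = vals % 32
    m = vals != m
    m = m % 32
    vals = vals - m // m
    process(18)
    c = c + print(m)
    vals = vals + 35
    for vals in m:
        c = c - vals // vals
        m = emit(21)
    c = vals % 32
    return m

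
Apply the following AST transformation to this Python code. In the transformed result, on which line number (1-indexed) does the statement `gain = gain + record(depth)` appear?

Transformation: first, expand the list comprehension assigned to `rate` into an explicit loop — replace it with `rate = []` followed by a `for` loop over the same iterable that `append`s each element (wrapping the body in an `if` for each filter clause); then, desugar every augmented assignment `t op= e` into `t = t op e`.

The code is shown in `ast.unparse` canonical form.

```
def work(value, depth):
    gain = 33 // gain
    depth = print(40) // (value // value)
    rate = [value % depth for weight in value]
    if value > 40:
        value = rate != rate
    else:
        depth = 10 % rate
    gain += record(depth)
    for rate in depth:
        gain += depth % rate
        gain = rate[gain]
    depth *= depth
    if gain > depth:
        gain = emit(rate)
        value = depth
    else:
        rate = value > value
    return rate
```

Transformed code:
def work(value, depth):
    gain = 33 // gain
    depth = print(40) // (value // value)
    rate = []
    for weight in value:
        rate.append(value % depth)
    if value > 40:
        value = rate != rate
    else:
        depth = 10 % rate
    gain = gain + record(depth)
    for rate in depth:
        gain = gain + depth % rate
        gain = rate[gain]
    depth = depth * depth
    if gain > depth:
        gain = emit(rate)
        value = depth
    else:
        rate = value > value
    return rate

11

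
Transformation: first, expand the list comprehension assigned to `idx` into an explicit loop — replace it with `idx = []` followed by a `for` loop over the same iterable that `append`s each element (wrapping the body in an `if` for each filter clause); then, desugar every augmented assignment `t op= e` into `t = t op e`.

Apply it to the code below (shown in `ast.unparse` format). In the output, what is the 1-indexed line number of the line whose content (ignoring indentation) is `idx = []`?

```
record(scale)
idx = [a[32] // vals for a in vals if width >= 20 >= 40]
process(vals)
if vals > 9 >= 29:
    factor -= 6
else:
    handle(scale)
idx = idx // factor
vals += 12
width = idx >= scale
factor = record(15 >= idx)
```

2

Transformed code:
record(scale)
idx = []
for a in vals:
    if width >= 20 >= 40:
        idx.append(a[32] // vals)
process(vals)
if vals > 9 >= 29:
    factor = factor - 6
else:
    handle(scale)
idx = idx // factor
vals = vals + 12
width = idx >= scale
factor = record(15 >= idx)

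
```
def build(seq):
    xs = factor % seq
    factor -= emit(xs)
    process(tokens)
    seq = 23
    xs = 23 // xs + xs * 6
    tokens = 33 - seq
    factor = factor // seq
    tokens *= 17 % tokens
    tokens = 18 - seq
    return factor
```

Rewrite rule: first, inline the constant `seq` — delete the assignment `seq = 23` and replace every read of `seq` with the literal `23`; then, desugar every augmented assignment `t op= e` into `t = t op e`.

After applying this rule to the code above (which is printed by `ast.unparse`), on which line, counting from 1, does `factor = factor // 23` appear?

7

Transformed code:
def build(seq):
    xs = factor % 23
    factor = factor - emit(xs)
    process(tokens)
    xs = 23 // xs + xs * 6
    tokens = 33 - 23
    factor = factor // 23
    tokens = tokens * (17 % tokens)
    tokens = 18 - 23
    return factor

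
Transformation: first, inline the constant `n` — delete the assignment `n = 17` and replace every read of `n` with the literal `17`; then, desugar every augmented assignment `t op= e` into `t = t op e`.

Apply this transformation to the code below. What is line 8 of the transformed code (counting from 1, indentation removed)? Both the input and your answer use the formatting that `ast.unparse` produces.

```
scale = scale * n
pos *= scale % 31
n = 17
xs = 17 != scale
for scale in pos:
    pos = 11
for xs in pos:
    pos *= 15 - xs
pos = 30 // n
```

pos = 30 // 17

Transformed code:
scale = scale * 17
pos = pos * (scale % 31)
xs = 17 != scale
for scale in pos:
    pos = 11
for xs in pos:
    pos = pos * (15 - xs)
pos = 30 // 17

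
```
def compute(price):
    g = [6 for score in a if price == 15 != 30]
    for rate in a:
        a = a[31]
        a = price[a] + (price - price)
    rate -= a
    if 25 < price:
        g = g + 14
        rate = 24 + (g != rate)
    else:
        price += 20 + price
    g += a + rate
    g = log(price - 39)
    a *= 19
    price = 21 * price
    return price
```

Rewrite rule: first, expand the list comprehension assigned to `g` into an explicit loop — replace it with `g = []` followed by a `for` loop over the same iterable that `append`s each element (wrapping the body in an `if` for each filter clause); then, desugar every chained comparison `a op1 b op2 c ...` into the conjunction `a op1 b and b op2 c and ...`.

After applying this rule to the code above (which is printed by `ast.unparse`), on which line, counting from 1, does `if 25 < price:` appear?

10

Transformed code:
def compute(price):
    g = []
    for score in a:
        if price == 15 and 15 != 30:
            g.append(6)
    for rate in a:
        a = a[31]
        a = price[a] + (price - price)
    rate -= a
    if 25 < price:
        g = g + 14
        rate = 24 + (g != rate)
    else:
        price += 20 + price
    g += a + rate
    g = log(price - 39)
    a *= 19
    price = 21 * price
    return price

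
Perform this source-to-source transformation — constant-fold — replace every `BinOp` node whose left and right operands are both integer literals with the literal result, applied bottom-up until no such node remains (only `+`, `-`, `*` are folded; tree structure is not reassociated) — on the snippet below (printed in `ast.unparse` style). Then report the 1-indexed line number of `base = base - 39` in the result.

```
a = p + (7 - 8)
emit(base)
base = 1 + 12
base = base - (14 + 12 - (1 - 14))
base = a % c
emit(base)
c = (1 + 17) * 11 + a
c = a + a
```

Transformed code:
a = p + -1
emit(base)
base = 13
base = base - 39
base = a % c
emit(base)
c = 198 + a
c = a + a

4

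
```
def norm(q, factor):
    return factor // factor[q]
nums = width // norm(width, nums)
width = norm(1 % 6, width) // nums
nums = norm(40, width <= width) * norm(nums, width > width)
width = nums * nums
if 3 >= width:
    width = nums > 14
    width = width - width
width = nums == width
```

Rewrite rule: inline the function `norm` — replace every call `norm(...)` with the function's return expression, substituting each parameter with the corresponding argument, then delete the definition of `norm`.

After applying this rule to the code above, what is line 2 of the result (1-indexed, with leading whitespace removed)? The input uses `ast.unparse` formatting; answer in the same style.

width = width // width[1 % 6] // nums

Transformed code:
nums = width // (nums // nums[width])
width = width // width[1 % 6] // nums
nums = (width <= width) // (width <= width)[40] * ((width > width) // (width > width)[nums])
width = nums * nums
if 3 >= width:
    width = nums > 14
    width = width - width
width = nums == width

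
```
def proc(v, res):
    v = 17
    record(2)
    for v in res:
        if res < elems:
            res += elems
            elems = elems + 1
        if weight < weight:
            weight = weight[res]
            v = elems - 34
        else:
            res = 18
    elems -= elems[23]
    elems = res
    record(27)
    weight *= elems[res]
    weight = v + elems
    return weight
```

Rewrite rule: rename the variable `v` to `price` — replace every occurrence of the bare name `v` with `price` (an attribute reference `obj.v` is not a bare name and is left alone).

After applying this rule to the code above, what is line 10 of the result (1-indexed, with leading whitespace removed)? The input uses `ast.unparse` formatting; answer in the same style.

Transformed code:
def proc(price, res):
    price = 17
    record(2)
    for price in res:
        if res < elems:
            res += elems
            elems = elems + 1
        if weight < weight:
            weight = weight[res]
            price = elems - 34
        else:
            res = 18
    elems -= elems[23]
    elems = res
    record(27)
    weight *= elems[res]
    weight = price + elems
    return weight

price = elems - 34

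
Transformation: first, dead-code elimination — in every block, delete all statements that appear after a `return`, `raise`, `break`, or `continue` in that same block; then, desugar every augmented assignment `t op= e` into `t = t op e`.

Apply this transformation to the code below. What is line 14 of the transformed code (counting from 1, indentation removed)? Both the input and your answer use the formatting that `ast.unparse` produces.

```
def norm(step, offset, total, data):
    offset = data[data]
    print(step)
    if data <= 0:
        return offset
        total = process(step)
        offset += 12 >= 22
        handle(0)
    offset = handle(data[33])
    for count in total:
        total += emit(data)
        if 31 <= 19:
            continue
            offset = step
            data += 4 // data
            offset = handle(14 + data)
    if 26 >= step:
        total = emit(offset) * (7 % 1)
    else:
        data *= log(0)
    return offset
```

data = data * log(0)

Transformed code:
def norm(step, offset, total, data):
    offset = data[data]
    print(step)
    if data <= 0:
        return offset
    offset = handle(data[33])
    for count in total:
        total = total + emit(data)
        if 31 <= 19:
            continue
    if 26 >= step:
        total = emit(offset) * (7 % 1)
    else:
        data = data * log(0)
    return offset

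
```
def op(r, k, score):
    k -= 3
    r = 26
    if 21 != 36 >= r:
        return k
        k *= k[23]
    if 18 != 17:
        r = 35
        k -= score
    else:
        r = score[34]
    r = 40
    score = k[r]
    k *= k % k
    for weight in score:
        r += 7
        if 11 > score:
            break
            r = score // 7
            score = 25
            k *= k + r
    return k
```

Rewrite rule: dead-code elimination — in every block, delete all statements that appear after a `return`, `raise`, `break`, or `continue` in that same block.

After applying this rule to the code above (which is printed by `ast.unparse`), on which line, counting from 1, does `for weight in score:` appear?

Transformed code:
def op(r, k, score):
    k -= 3
    r = 26
    if 21 != 36 >= r:
        return k
    if 18 != 17:
        r = 35
        k -= score
    else:
        r = score[34]
    r = 40
    score = k[r]
    k *= k % k
    for weight in score:
        r += 7
        if 11 > score:
            break
    return k

14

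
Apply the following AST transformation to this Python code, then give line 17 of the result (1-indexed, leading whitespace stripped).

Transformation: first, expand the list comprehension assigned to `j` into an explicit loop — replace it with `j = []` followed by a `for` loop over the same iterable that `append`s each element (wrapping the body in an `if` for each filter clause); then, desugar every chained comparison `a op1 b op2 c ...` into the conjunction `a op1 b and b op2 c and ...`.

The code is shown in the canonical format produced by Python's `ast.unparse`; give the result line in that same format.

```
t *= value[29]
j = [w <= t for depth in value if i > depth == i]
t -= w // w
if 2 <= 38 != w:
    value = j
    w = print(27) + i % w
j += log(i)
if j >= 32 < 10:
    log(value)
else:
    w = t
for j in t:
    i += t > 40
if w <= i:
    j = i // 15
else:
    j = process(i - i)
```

if w <= i:

Transformed code:
t *= value[29]
j = []
for depth in value:
    if i > depth and depth == i:
        j.append(w <= t)
t -= w // w
if 2 <= 38 and 38 != w:
    value = j
    w = print(27) + i % w
j += log(i)
if j >= 32 and 32 < 10:
    log(value)
else:
    w = t
for j in t:
    i += t > 40
if w <= i:
    j = i // 15
else:
    j = process(i - i)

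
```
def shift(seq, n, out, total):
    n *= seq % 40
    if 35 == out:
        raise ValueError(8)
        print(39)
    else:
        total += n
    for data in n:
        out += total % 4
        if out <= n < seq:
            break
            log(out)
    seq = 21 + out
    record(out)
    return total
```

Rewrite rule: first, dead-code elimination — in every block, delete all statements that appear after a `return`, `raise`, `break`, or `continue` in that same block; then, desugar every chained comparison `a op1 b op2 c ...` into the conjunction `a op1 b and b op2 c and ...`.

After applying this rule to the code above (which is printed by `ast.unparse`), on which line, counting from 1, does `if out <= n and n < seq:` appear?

9

Transformed code:
def shift(seq, n, out, total):
    n *= seq % 40
    if 35 == out:
        raise ValueError(8)
    else:
        total += n
    for data in n:
        out += total % 4
        if out <= n and n < seq:
            break
    seq = 21 + out
    record(out)
    return total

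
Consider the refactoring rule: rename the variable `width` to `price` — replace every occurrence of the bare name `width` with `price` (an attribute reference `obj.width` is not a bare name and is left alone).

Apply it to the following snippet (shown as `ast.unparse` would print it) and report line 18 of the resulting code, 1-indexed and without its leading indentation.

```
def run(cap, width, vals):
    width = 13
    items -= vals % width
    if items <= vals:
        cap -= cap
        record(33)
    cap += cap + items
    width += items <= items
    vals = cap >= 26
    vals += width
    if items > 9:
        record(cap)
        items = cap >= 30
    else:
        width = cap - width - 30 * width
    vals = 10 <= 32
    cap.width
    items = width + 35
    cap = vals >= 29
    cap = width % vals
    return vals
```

Transformed code:
def run(cap, price, vals):
    price = 13
    items -= vals % price
    if items <= vals:
        cap -= cap
        record(33)
    cap += cap + items
    price += items <= items
    vals = cap >= 26
    vals += price
    if items > 9:
        record(cap)
        items = cap >= 30
    else:
        price = cap - price - 30 * price
    vals = 10 <= 32
    cap.width
    items = price + 35
    cap = vals >= 29
    cap = price % vals
    return vals

items = price + 35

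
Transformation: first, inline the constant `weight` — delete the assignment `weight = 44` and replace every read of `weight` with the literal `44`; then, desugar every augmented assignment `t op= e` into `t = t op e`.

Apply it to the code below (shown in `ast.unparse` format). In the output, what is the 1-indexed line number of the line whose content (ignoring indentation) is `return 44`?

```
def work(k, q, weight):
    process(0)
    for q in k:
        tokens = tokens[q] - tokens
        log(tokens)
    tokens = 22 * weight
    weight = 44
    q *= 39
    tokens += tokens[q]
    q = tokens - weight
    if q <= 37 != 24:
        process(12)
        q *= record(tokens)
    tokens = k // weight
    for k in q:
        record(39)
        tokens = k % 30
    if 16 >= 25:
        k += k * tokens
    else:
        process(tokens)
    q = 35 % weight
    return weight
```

Transformed code:
def work(k, q, weight):
    process(0)
    for q in k:
        tokens = tokens[q] - tokens
        log(tokens)
    tokens = 22 * 44
    q = q * 39
    tokens = tokens + tokens[q]
    q = tokens - 44
    if q <= 37 != 24:
        process(12)
        q = q * record(tokens)
    tokens = k // 44
    for k in q:
        record(39)
        tokens = k % 30
    if 16 >= 25:
        k = k + k * tokens
    else:
        process(tokens)
    q = 35 % 44
    return 44

22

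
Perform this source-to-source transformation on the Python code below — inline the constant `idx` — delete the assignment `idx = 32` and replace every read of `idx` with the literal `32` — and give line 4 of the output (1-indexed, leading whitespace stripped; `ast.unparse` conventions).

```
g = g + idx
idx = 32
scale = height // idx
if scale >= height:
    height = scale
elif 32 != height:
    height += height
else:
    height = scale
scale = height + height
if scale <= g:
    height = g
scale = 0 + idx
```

height = scale

Transformed code:
g = g + 32
scale = height // 32
if scale >= height:
    height = scale
elif 32 != height:
    height += height
else:
    height = scale
scale = height + height
if scale <= g:
    height = g
scale = 0 + 32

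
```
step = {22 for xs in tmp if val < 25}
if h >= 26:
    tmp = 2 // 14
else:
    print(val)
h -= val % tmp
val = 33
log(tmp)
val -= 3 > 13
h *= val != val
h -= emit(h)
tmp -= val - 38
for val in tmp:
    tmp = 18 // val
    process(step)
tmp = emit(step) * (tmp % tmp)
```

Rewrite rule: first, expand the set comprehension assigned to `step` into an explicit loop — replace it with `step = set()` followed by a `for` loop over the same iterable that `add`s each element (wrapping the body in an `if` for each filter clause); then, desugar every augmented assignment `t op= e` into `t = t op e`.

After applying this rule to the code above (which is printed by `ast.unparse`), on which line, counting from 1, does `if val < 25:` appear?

3

Transformed code:
step = set()
for xs in tmp:
    if val < 25:
        step.add(22)
if h >= 26:
    tmp = 2 // 14
else:
    print(val)
h = h - val % tmp
val = 33
log(tmp)
val = val - (3 > 13)
h = h * (val != val)
h = h - emit(h)
tmp = tmp - (val - 38)
for val in tmp:
    tmp = 18 // val
    process(step)
tmp = emit(step) * (tmp % tmp)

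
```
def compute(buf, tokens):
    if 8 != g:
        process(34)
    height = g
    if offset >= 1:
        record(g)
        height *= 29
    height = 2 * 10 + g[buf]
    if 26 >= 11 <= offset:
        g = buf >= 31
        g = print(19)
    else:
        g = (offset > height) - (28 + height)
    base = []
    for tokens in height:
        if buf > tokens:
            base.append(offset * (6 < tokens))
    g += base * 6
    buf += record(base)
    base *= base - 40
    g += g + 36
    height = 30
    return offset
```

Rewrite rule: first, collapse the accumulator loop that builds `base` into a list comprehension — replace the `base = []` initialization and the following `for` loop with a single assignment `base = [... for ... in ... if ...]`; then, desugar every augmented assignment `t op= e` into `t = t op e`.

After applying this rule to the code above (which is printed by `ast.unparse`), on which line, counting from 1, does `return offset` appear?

20

Transformed code:
def compute(buf, tokens):
    if 8 != g:
        process(34)
    height = g
    if offset >= 1:
        record(g)
        height = height * 29
    height = 2 * 10 + g[buf]
    if 26 >= 11 <= offset:
        g = buf >= 31
        g = print(19)
    else:
        g = (offset > height) - (28 + height)
    base = [offset * (6 < tokens) for tokens in height if buf > tokens]
    g = g + base * 6
    buf = buf + record(base)
    base = base * (base - 40)
    g = g + (g + 36)
    height = 30
    return offset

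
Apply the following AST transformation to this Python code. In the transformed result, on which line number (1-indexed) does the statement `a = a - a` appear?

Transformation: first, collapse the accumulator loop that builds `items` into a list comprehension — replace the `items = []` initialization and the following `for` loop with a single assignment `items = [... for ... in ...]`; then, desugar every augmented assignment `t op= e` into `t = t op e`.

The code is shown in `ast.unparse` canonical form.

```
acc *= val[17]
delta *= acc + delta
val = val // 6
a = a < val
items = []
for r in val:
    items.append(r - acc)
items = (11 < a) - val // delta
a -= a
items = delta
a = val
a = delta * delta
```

7

Transformed code:
acc = acc * val[17]
delta = delta * (acc + delta)
val = val // 6
a = a < val
items = [r - acc for r in val]
items = (11 < a) - val // delta
a = a - a
items = delta
a = val
a = delta * delta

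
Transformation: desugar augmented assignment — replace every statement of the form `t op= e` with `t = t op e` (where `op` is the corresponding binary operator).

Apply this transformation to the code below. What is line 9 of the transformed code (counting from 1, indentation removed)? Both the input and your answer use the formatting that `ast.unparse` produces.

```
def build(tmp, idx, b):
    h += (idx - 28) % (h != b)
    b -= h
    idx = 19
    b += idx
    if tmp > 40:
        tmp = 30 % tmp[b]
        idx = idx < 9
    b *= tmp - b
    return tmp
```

b = b * (tmp - b)

Transformed code:
def build(tmp, idx, b):
    h = h + (idx - 28) % (h != b)
    b = b - h
    idx = 19
    b = b + idx
    if tmp > 40:
        tmp = 30 % tmp[b]
        idx = idx < 9
    b = b * (tmp - b)
    return tmp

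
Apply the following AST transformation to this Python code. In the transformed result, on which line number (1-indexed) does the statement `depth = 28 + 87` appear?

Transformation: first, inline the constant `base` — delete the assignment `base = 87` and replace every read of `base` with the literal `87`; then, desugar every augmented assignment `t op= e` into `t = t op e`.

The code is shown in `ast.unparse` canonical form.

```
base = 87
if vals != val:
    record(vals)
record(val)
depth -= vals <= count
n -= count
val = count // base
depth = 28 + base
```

7

Transformed code:
if vals != val:
    record(vals)
record(val)
depth = depth - (vals <= count)
n = n - count
val = count // 87
depth = 28 + 87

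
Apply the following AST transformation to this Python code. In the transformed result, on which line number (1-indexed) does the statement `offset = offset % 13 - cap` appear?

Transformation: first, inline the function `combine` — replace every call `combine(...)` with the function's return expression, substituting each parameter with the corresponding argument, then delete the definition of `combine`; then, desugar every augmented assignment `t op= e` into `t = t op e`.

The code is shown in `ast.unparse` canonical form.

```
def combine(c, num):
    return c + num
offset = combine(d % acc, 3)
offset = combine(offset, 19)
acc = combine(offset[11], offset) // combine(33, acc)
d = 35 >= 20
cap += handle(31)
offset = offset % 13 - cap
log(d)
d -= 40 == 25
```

Transformed code:
offset = d % acc + 3
offset = offset + 19
acc = (offset[11] + offset) // (33 + acc)
d = 35 >= 20
cap = cap + handle(31)
offset = offset % 13 - cap
log(d)
d = d - (40 == 25)

6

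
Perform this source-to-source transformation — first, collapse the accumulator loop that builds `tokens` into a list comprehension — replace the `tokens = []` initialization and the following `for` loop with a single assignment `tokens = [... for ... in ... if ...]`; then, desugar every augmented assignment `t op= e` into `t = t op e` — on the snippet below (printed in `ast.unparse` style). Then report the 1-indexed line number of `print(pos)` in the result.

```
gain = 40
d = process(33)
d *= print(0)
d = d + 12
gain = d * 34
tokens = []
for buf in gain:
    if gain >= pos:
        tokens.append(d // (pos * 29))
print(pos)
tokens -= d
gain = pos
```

Transformed code:
gain = 40
d = process(33)
d = d * print(0)
d = d + 12
gain = d * 34
tokens = [d // (pos * 29) for buf in gain if gain >= pos]
print(pos)
tokens = tokens - d
gain = pos

7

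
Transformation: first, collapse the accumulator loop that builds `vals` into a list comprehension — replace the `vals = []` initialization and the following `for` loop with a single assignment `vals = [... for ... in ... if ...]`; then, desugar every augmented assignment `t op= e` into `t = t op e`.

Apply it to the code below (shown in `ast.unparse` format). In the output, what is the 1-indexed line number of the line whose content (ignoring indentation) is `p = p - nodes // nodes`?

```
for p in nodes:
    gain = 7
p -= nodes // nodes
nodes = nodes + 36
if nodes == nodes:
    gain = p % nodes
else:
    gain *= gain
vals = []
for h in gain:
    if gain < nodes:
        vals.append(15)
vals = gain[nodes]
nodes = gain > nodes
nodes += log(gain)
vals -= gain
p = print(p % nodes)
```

Transformed code:
for p in nodes:
    gain = 7
p = p - nodes // nodes
nodes = nodes + 36
if nodes == nodes:
    gain = p % nodes
else:
    gain = gain * gain
vals = [15 for h in gain if gain < nodes]
vals = gain[nodes]
nodes = gain > nodes
nodes = nodes + log(gain)
vals = vals - gain
p = print(p % nodes)

3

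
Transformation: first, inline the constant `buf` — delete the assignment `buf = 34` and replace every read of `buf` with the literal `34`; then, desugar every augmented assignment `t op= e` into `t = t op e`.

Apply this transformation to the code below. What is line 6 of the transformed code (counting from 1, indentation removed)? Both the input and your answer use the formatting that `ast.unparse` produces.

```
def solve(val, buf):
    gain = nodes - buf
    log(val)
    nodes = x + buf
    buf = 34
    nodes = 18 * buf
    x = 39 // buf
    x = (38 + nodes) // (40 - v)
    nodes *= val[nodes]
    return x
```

x = 39 // 34

Transformed code:
def solve(val, buf):
    gain = nodes - 34
    log(val)
    nodes = x + 34
    nodes = 18 * 34
    x = 39 // 34
    x = (38 + nodes) // (40 - v)
    nodes = nodes * val[nodes]
    return x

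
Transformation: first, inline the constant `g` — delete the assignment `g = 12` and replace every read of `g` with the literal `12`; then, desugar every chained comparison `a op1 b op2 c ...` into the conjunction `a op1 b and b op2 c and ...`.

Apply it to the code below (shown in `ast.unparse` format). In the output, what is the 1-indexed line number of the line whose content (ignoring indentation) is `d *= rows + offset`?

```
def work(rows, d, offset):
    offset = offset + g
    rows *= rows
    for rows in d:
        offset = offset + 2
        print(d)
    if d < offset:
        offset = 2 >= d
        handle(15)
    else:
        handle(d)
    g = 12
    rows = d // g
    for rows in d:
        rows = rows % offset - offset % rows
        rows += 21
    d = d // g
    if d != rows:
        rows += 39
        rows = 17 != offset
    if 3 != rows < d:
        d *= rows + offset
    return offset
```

Transformed code:
def work(rows, d, offset):
    offset = offset + 12
    rows *= rows
    for rows in d:
        offset = offset + 2
        print(d)
    if d < offset:
        offset = 2 >= d
        handle(15)
    else:
        handle(d)
    rows = d // 12
    for rows in d:
        rows = rows % offset - offset % rows
        rows += 21
    d = d // 12
    if d != rows:
        rows += 39
        rows = 17 != offset
    if 3 != rows and rows < d:
        d *= rows + offset
    return offset

21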